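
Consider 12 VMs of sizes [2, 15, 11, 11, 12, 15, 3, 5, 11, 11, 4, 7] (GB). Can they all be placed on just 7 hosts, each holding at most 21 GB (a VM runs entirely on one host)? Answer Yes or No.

Yes

A valid assignment using 7 hosts:
  host 1: 15 + 5 = 20
  host 2: 15 + 4 + 2 = 21
  host 3: 12 + 7 = 19
  host 4: 11 + 3 = 14
  host 5: 11 = 11
  host 6: 11 = 11
  host 7: 11 = 11
Every load is within 21 GB, so 7 hosts suffice.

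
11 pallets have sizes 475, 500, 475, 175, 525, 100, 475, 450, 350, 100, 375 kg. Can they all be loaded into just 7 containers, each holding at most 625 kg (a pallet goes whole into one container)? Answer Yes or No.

Total = 4000 kg; ⌈4000/625⌉ = 7.
8 pallets each exceed half the capacity and cannot share a container, forcing at least 8 containers.
At least 8 containers are required, but only 7 are allowed.

No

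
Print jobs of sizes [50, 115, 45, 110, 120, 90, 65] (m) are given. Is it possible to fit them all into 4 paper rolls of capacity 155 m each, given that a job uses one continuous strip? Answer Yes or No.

No

Total = 595 m; ⌈595/155⌉ = 4.
The bound of 4 does not rule out 4, but exhaustive search shows no assignment into 4 paper rolls of capacity 155 m exists — the minimum is 5.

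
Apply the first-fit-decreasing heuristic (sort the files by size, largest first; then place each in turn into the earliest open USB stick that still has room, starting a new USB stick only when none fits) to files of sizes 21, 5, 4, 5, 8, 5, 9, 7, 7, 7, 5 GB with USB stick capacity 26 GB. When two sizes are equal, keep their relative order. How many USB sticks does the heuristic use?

Sorted descending: 21, 9, 8, 7, 7, 7, 5, 5, 5, 5, 4.
  21 → USB stick 1 (new)  [load 21/26]
  9 → USB stick 2 (new)  [load 9/26]
  8 → USB stick 2  [load 17/26]
  7 → USB stick 2  [load 24/26]
  7 → USB stick 3 (new)  [load 7/26]
  7 → USB stick 3  [load 14/26]
  5 → USB stick 1  [load 26/26]
  5 → USB stick 3  [load 19/26]
  5 → USB stick 3  [load 24/26]
  5 → USB stick 4 (new)  [load 5/26]
  4 → USB stick 4  [load 9/26]
4 USB sticks opened.

4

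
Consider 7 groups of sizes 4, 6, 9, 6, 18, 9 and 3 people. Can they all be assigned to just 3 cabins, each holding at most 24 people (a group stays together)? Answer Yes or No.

Yes

A valid assignment using 3 cabins:
  cabin 1: 18 + 6 = 24
  cabin 2: 9 + 9 + 6 = 24
  cabin 3: 4 + 3 = 7
Every load is within 24 people, so 3 cabins suffice.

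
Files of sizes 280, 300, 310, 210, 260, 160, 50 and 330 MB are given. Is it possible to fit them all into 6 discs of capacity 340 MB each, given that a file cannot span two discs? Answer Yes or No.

No

Total = 1900 MB; ⌈1900/340⌉ = 6.
The bound of 6 does not rule out 6, but exhaustive search shows no assignment into 6 discs of capacity 340 MB exists — the minimum is 7.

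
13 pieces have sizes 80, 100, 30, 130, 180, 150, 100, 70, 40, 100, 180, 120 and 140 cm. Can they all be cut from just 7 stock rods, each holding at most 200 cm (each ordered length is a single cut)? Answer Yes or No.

Total = 1420 cm; ⌈1420/200⌉ = 8.
At least 8 stock rods are required, but only 7 are allowed.

No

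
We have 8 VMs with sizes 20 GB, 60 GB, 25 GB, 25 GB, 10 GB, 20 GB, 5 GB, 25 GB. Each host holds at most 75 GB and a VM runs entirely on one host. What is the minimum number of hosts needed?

Total = 60 + 25 + 25 + 25 + 20 + 20 + 10 + 5 = 190 GB.
Lower bound: ⌈190/75⌉ = 3 hosts.
A packing using 3 hosts:
  host 1: 60 + 10 + 5 = 75
  host 2: 25 + 25 + 25 = 75
  host 3: 20 + 20 = 40
This matches the lower bound, so 3 is optimal.

3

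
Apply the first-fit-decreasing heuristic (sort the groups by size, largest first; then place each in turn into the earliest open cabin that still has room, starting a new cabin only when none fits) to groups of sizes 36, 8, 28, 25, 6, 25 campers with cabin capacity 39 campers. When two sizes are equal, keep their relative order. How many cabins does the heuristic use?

4

Sorted descending: 36, 28, 25, 25, 8, 6.
  36 → cabin 1 (new)  [load 36/39]
  28 → cabin 2 (new)  [load 28/39]
  25 → cabin 3 (new)  [load 25/39]
  25 → cabin 4 (new)  [load 25/39]
  8 → cabin 2  [load 36/39]
  6 → cabin 3  [load 31/39]
4 cabins opened.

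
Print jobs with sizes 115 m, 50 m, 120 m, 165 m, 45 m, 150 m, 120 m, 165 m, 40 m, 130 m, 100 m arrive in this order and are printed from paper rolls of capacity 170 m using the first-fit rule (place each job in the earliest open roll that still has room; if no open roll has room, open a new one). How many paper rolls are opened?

8

  115 → roll 1 (new)  [load 115/170]
  50 → roll 1  [load 165/170]
  120 → roll 2 (new)  [load 120/170]
  165 → roll 3 (new)  [load 165/170]
  45 → roll 2  [load 165/170]
  150 → roll 4 (new)  [load 150/170]
  120 → roll 5 (new)  [load 120/170]
  165 → roll 6 (new)  [load 165/170]
  40 → roll 5  [load 160/170]
  130 → roll 7 (new)  [load 130/170]
  100 → roll 8 (new)  [load 100/170]
8 paper rolls opened.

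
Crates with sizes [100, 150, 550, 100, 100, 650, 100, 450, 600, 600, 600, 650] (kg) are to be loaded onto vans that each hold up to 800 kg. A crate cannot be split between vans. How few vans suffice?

Total = 650 + 650 + 600 + 600 + 600 + 550 + 450 + 150 + 100 + 100 + 100 + 100 = 4650 kg.
Lower bound: ⌈4650/800⌉ = 6 vans.
Also, 7 crates each exceed 400 kg, and no two of those can share a van, so at least 7 vans are needed.
A packing using 7 vans:
  van 1: 650 + 150 = 800
  van 2: 650 + 100 = 750
  van 3: 600 + 100 + 100 = 800
  van 4: 600 + 100 = 700
  van 5: 600 = 600
  van 6: 550 = 550
  van 7: 450 = 450
This matches the lower bound, so 7 is optimal.

7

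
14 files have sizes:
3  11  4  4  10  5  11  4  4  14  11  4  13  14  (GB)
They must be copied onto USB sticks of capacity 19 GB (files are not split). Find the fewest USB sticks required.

7

Total = 14 + 14 + 13 + 11 + 11 + 11 + 10 + 5 + 4 + 4 + 4 + 4 + 4 + 3 = 112 GB.
Lower bound: ⌈112/19⌉ = 6 USB sticks.
Also, 7 files each exceed 19/2 GB, and no two of those can share a USB stick, so at least 7 USB sticks are needed.
A packing using 7 USB sticks:
  USB stick 1: 14 + 5 = 19
  USB stick 2: 14 + 4 = 18
  USB stick 3: 13 + 4 = 17
  USB stick 4: 11 + 4 + 4 = 19
  USB stick 5: 11 + 4 + 3 = 18
  USB stick 6: 11 = 11
  USB stick 7: 10 = 10
This matches the lower bound, so 7 is optimal.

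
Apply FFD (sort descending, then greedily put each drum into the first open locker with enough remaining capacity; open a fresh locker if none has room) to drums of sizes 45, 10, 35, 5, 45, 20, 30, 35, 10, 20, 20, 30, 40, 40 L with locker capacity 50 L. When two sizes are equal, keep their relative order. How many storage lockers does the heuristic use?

9

Sorted descending: 45, 45, 40, 40, 35, 35, 30, 30, 20, 20, 20, 10, 10, 5.
  45 → locker 1 (new)  [load 45/50]
  45 → locker 2 (new)  [load 45/50]
  40 → locker 3 (new)  [load 40/50]
  40 → locker 4 (new)  [load 40/50]
  35 → locker 5 (new)  [load 35/50]
  35 → locker 6 (new)  [load 35/50]
  30 → locker 7 (new)  [load 30/50]
  30 → locker 8 (new)  [load 30/50]
  20 → locker 7  [load 50/50]
  20 → locker 8  [load 50/50]
  20 → locker 9 (new)  [load 20/50]
  10 → locker 3  [load 50/50]
  10 → locker 4  [load 50/50]
  5 → locker 1  [load 50/50]
9 storage lockers opened.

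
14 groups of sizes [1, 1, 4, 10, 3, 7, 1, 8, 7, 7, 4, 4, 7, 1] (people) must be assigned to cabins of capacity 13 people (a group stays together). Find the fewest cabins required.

6

Total = 10 + 8 + 7 + 7 + 7 + 7 + 4 + 4 + 4 + 3 + 1 + 1 + 1 + 1 = 65 people.
Lower bound: ⌈65/13⌉ = 5 cabins.
Also, 6 groups each exceed 13/2 people, and no two of those can share a cabin, so at least 6 cabins are needed.
A packing using 6 cabins:
  cabin 1: 10 + 3 = 13
  cabin 2: 8 + 4 + 1 = 13
  cabin 3: 7 + 4 + 1 + 1 = 13
  cabin 4: 7 + 4 + 1 = 12
  cabin 5: 7 = 7
  cabin 6: 7 = 7
This matches the lower bound, so 6 is optimal.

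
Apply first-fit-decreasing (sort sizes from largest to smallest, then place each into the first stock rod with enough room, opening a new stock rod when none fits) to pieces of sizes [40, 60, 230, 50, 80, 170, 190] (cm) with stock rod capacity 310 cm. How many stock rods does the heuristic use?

Sorted descending: 230, 190, 170, 80, 60, 50, 40.
  230 → stock rod 1 (new)  [load 230/310]
  190 → stock rod 2 (new)  [load 190/310]
  170 → stock rod 3 (new)  [load 170/310]
  80 → stock rod 1  [load 310/310]
  60 → stock rod 2  [load 250/310]
  50 → stock rod 2  [load 300/310]
  40 → stock rod 3  [load 210/310]
3 stock rods opened.

3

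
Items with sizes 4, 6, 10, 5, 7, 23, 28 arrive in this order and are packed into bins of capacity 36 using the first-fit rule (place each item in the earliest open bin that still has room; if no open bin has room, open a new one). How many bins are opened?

  4 → bin 1 (new)  [load 4/36]
  6 → bin 1  [load 10/36]
  10 → bin 1  [load 20/36]
  5 → bin 1  [load 25/36]
  7 → bin 1  [load 32/36]
  23 → bin 2 (new)  [load 23/36]
  28 → bin 3 (new)  [load 28/36]
3 bins opened.

3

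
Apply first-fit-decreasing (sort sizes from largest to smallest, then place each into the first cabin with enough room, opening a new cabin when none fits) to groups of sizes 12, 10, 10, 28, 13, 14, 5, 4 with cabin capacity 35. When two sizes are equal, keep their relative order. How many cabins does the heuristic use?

3

Sorted descending: 28, 14, 13, 12, 10, 10, 5, 4.
  28 → cabin 1 (new)  [load 28/35]
  14 → cabin 2 (new)  [load 14/35]
  13 → cabin 2  [load 27/35]
  12 → cabin 3 (new)  [load 12/35]
  10 → cabin 3  [load 22/35]
  10 → cabin 3  [load 32/35]
  5 → cabin 1  [load 33/35]
  4 → cabin 2  [load 31/35]
3 cabins opened.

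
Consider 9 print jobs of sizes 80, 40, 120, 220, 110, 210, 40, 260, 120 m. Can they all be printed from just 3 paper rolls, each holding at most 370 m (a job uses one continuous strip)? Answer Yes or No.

Total = 1200 m; ⌈1200/370⌉ = 4.
At least 4 paper rolls are required, but only 3 are allowed.

No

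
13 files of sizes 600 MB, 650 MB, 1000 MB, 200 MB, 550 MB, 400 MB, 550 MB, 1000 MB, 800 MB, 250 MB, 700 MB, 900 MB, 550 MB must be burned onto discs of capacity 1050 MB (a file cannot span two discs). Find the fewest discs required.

10

Total = 1000 + 1000 + 900 + 800 + 700 + 650 + 600 + 550 + 550 + 550 + 400 + 250 + 200 = 8150 MB.
Lower bound: ⌈8150/1050⌉ = 8 discs.
Also, 10 files each exceed 525 MB, and no two of those can share a disc, so at least 10 discs are needed.
A packing using 10 discs:
  disc 1: 1000 = 1000
  disc 2: 1000 = 1000
  disc 3: 900 = 900
  disc 4: 800 + 250 = 1050
  disc 5: 700 + 200 = 900
  disc 6: 650 + 400 = 1050
  disc 7: 600 = 600
  disc 8: 550 = 550
  disc 9: 550 = 550
  disc 10: 550 = 550
This matches the lower bound, so 10 is optimal.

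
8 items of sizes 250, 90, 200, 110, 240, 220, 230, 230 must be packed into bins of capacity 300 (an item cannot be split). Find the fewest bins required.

Total = 250 + 240 + 230 + 230 + 220 + 200 + 110 + 90 = 1570.
Lower bound: ⌈1570/300⌉ = 6 bins.
A packing using 7 bins:
  bin 1: 250 = 250
  bin 2: 240 = 240
  bin 3: 230 = 230
  bin 4: 230 = 230
  bin 5: 220 = 220
  bin 6: 200 + 90 = 290
  bin 7: 110 = 110
No arrangement into 6 bins stays within capacity, so 7 is optimal.

7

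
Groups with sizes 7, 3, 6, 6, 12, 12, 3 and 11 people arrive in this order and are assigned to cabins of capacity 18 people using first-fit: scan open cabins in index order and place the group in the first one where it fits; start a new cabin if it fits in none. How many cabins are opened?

  7 → cabin 1 (new)  [load 7/18]
  3 → cabin 1  [load 10/18]
  6 → cabin 1  [load 16/18]
  6 → cabin 2 (new)  [load 6/18]
  12 → cabin 2  [load 18/18]
  12 → cabin 3 (new)  [load 12/18]
  3 → cabin 3  [load 15/18]
  11 → cabin 4 (new)  [load 11/18]
4 cabins opened.

4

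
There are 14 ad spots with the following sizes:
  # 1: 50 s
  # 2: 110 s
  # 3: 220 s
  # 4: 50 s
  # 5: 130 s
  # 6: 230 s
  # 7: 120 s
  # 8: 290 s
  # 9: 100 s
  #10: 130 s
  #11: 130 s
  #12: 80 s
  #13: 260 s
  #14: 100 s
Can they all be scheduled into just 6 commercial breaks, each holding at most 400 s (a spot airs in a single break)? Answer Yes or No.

Yes

A valid assignment using 6 commercial breaks:
  break 1: 290 + 110 = 400
  break 2: 260 + 130 = 390
  break 3: 230 + 130 = 360
  break 4: 220 + 130 + 50 = 400
  break 5: 120 + 100 + 100 + 80 = 400
  break 6: 50 = 50
Every load is within 400 s, so 6 commercial breaks suffice.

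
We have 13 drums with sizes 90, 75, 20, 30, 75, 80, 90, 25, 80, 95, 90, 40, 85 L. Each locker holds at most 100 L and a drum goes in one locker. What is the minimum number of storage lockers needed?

10

Total = 95 + 90 + 90 + 90 + 85 + 80 + 80 + 75 + 75 + 40 + 30 + 25 + 20 = 875 L.
Lower bound: ⌈875/100⌉ = 9 storage lockers.
A packing using 10 storage lockers:
  locker 1: 95 = 95
  locker 2: 90 = 90
  locker 3: 90 = 90
  locker 4: 90 = 90
  locker 5: 85 = 85
  locker 6: 80 + 20 = 100
  locker 7: 80 = 80
  locker 8: 75 + 25 = 100
  locker 9: 75 = 75
  locker 10: 40 + 30 = 70
No arrangement into 9 storage lockers stays within capacity, so 10 is optimal.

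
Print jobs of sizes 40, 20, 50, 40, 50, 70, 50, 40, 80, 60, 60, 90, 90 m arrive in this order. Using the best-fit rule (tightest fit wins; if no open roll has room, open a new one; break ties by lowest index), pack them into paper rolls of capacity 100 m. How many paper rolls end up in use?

9

  40 → roll 1 (new)  [load 40/100]
  20 → roll 1  [load 60/100]
  50 → roll 2 (new)  [load 50/100]
  40 → roll 1  [load 100/100]
  50 → roll 2  [load 100/100]
  70 → roll 3 (new)  [load 70/100]
  50 → roll 4 (new)  [load 50/100]
  40 → roll 4  [load 90/100]
  80 → roll 5 (new)  [load 80/100]
  60 → roll 6 (new)  [load 60/100]
  60 → roll 7 (new)  [load 60/100]
  90 → roll 8 (new)  [load 90/100]
  90 → roll 9 (new)  [load 90/100]
9 paper rolls opened.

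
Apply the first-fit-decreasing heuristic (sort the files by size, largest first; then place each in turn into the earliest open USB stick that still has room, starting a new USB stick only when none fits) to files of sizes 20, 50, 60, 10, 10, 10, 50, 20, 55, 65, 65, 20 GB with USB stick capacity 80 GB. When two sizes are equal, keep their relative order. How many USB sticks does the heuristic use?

6

Sorted descending: 65, 65, 60, 55, 50, 50, 20, 20, 20, 10, 10, 10.
  65 → USB stick 1 (new)  [load 65/80]
  65 → USB stick 2 (new)  [load 65/80]
  60 → USB stick 3 (new)  [load 60/80]
  55 → USB stick 4 (new)  [load 55/80]
  50 → USB stick 5 (new)  [load 50/80]
  50 → USB stick 6 (new)  [load 50/80]
  20 → USB stick 3  [load 80/80]
  20 → USB stick 4  [load 75/80]
  20 → USB stick 5  [load 70/80]
  10 → USB stick 1  [load 75/80]
  10 → USB stick 2  [load 75/80]
  10 → USB stick 5  [load 80/80]
6 USB sticks opened.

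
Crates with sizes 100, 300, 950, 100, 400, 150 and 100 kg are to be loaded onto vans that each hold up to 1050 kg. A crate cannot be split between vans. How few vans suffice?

2

Total = 950 + 400 + 300 + 150 + 100 + 100 + 100 = 2100 kg.
Lower bound: ⌈2100/1050⌉ = 2 vans.
A packing using 2 vans:
  van 1: 950 + 100 = 1050
  van 2: 400 + 300 + 150 + 100 + 100 = 1050
This matches the lower bound, so 2 is optimal.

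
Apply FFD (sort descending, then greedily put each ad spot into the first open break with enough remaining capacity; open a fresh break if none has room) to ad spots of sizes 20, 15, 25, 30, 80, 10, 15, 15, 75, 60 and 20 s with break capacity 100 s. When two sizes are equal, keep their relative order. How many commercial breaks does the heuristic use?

Sorted descending: 80, 75, 60, 30, 25, 20, 20, 15, 15, 15, 10.
  80 → break 1 (new)  [load 80/100]
  75 → break 2 (new)  [load 75/100]
  60 → break 3 (new)  [load 60/100]
  30 → break 3  [load 90/100]
  25 → break 2  [load 100/100]
  20 → break 1  [load 100/100]
  20 → break 4 (new)  [load 20/100]
  15 → break 4  [load 35/100]
  15 → break 4  [load 50/100]
  15 → break 4  [load 65/100]
  10 → break 3  [load 100/100]
4 commercial breaks opened.

4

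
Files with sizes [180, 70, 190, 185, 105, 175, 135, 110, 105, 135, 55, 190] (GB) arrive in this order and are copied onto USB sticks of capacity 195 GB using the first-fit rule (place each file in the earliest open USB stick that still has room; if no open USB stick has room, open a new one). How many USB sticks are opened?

10

  180 → USB stick 1 (new)  [load 180/195]
  70 → USB stick 2 (new)  [load 70/195]
  190 → USB stick 3 (new)  [load 190/195]
  185 → USB stick 4 (new)  [load 185/195]
  105 → USB stick 2  [load 175/195]
  175 → USB stick 5 (new)  [load 175/195]
  135 → USB stick 6 (new)  [load 135/195]
  110 → USB stick 7 (new)  [load 110/195]
  105 → USB stick 8 (new)  [load 105/195]
  135 → USB stick 9 (new)  [load 135/195]
  55 → USB stick 6  [load 190/195]
  190 → USB stick 10 (new)  [load 190/195]
10 USB sticks opened.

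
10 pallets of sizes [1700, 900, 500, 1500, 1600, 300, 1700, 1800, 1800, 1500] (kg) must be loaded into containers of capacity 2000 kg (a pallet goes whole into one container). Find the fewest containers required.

8

Total = 1800 + 1800 + 1700 + 1700 + 1600 + 1500 + 1500 + 900 + 500 + 300 = 13300 kg.
Lower bound: ⌈13300/2000⌉ = 7 containers.
A packing using 8 containers:
  container 1: 1800 = 1800
  container 2: 1800 = 1800
  container 3: 1700 + 300 = 2000
  container 4: 1700 = 1700
  container 5: 1600 = 1600
  container 6: 1500 + 500 = 2000
  container 7: 1500 = 1500
  container 8: 900 = 900
No arrangement into 7 containers stays within capacity, so 8 is optimal.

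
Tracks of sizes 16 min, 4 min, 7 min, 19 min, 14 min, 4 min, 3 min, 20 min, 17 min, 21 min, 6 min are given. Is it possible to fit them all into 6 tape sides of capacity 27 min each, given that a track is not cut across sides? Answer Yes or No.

Yes

A valid assignment using 6 tape sides:
  side 1: 21 + 6 = 27
  side 2: 20 + 7 = 27
  side 3: 19 + 4 + 4 = 27
  side 4: 17 + 3 = 20
  side 5: 16 = 16
  side 6: 14 = 14
Every load is within 27 min, so 6 tape sides suffice.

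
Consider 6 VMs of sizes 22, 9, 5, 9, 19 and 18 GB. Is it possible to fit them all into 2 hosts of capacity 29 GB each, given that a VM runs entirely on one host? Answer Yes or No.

Total = 82 GB; ⌈82/29⌉ = 3.
At least 3 hosts are required, but only 2 are allowed.

No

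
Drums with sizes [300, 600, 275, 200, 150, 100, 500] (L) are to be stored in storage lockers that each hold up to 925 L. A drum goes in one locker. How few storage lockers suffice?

3

Total = 600 + 500 + 300 + 275 + 200 + 150 + 100 = 2125 L.
Lower bound: ⌈2125/925⌉ = 3 storage lockers.
A packing using 3 storage lockers:
  locker 1: 600 + 300 = 900
  locker 2: 500 + 275 + 150 = 925
  locker 3: 200 + 100 = 300
This matches the lower bound, so 3 is optimal.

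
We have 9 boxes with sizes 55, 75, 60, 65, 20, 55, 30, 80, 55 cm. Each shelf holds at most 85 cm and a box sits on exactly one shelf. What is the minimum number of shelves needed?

7

Total = 80 + 75 + 65 + 60 + 55 + 55 + 55 + 30 + 20 = 495 cm.
Lower bound: ⌈495/85⌉ = 6 shelves.
Also, 7 boxes each exceed 85/2 cm, and no two of those can share a shelf, so at least 7 shelves are needed.
A packing using 7 shelves:
  shelf 1: 80 = 80
  shelf 2: 75 = 75
  shelf 3: 65 + 20 = 85
  shelf 4: 60 = 60
  shelf 5: 55 + 30 = 85
  shelf 6: 55 = 55
  shelf 7: 55 = 55
This matches the lower bound, so 7 is optimal.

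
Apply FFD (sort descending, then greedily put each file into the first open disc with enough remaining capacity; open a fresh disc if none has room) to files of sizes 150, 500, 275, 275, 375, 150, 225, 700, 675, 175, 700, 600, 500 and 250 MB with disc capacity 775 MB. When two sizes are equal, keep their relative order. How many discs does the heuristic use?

8

Sorted descending: 700, 700, 675, 600, 500, 500, 375, 275, 275, 250, 225, 175, 150, 150.
  700 → disc 1 (new)  [load 700/775]
  700 → disc 2 (new)  [load 700/775]
  675 → disc 3 (new)  [load 675/775]
  600 → disc 4 (new)  [load 600/775]
  500 → disc 5 (new)  [load 500/775]
  500 → disc 6 (new)  [load 500/775]
  375 → disc 7 (new)  [load 375/775]
  275 → disc 5  [load 775/775]
  275 → disc 6  [load 775/775]
  250 → disc 7  [load 625/775]
  225 → disc 8 (new)  [load 225/775]
  175 → disc 4  [load 775/775]
  150 → disc 7  [load 775/775]
  150 → disc 8  [load 375/775]
8 discs opened.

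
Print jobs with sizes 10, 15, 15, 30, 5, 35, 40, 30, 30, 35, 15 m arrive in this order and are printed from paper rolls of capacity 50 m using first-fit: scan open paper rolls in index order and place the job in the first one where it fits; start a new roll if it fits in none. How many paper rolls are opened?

7

  10 → roll 1 (new)  [load 10/50]
  15 → roll 1  [load 25/50]
  15 → roll 1  [load 40/50]
  30 → roll 2 (new)  [load 30/50]
  5 → roll 1  [load 45/50]
  35 → roll 3 (new)  [load 35/50]
  40 → roll 4 (new)  [load 40/50]
  30 → roll 5 (new)  [load 30/50]
  30 → roll 6 (new)  [load 30/50]
  35 → roll 7 (new)  [load 35/50]
  15 → roll 2  [load 45/50]
7 paper rolls opened.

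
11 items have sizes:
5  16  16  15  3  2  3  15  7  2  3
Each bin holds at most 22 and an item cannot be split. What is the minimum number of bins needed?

4

Total = 16 + 16 + 15 + 15 + 7 + 5 + 3 + 3 + 3 + 2 + 2 = 87.
Lower bound: ⌈87/22⌉ = 4 bins.
A packing using 4 bins:
  bin 1: 16 + 5 = 21
  bin 2: 16 + 3 + 3 = 22
  bin 3: 15 + 7 = 22
  bin 4: 15 + 3 + 2 + 2 = 22
This matches the lower bound, so 4 is optimal.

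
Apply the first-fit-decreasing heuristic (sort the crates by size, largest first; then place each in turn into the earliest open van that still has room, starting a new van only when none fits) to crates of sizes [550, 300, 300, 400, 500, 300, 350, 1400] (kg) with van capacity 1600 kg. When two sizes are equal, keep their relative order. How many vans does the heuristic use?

3

Sorted descending: 1400, 550, 500, 400, 350, 300, 300, 300.
  1400 → van 1 (new)  [load 1400/1600]
  550 → van 2 (new)  [load 550/1600]
  500 → van 2  [load 1050/1600]
  400 → van 2  [load 1450/1600]
  350 → van 3 (new)  [load 350/1600]
  300 → van 3  [load 650/1600]
  300 → van 3  [load 950/1600]
  300 → van 3  [load 1250/1600]
3 vans opened.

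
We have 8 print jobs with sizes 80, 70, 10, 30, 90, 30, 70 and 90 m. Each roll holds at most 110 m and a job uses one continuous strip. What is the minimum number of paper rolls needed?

5

Total = 90 + 90 + 80 + 70 + 70 + 30 + 30 + 10 = 470 m.
Lower bound: ⌈470/110⌉ = 5 paper rolls.
A packing using 5 paper rolls:
  roll 1: 90 + 10 = 100
  roll 2: 90 = 90
  roll 3: 80 + 30 = 110
  roll 4: 70 + 30 = 100
  roll 5: 70 = 70
This matches the lower bound, so 5 is optimal.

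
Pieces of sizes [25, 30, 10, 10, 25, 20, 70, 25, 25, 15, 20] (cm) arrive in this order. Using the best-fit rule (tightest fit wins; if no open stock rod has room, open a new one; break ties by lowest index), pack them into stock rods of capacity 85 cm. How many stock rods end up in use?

4

  25 → stock rod 1 (new)  [load 25/85]
  30 → stock rod 1  [load 55/85]
  10 → stock rod 1  [load 65/85]
  10 → stock rod 1  [load 75/85]
  25 → stock rod 2 (new)  [load 25/85]
  20 → stock rod 2  [load 45/85]
  70 → stock rod 3 (new)  [load 70/85]
  25 → stock rod 2  [load 70/85]
  25 → stock rod 4 (new)  [load 25/85]
  15 → stock rod 2  [load 85/85]
  20 → stock rod 4  [load 45/85]
4 stock rods opened.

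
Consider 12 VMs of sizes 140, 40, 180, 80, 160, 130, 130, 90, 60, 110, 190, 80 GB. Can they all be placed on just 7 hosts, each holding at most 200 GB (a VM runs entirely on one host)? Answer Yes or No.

Total = 1390 GB; ⌈1390/200⌉ = 7.
The bound of 7 does not rule out 7, but exhaustive search shows no assignment into 7 hosts of capacity 200 GB exists — the minimum is 8.

No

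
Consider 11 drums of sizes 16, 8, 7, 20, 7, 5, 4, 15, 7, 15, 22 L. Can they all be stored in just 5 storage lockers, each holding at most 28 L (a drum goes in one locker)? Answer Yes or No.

A valid assignment using 5 storage lockers:
  locker 1: 22 + 5 = 27
  locker 2: 20 + 8 = 28
  locker 3: 16 + 7 + 4 = 27
  locker 4: 15 + 7 = 22
  locker 5: 15 + 7 = 22
Every load is within 28 L, so 5 storage lockers suffice.

Yes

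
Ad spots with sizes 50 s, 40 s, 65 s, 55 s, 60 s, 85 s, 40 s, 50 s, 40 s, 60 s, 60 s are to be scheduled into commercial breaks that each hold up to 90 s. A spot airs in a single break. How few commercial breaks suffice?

Total = 85 + 65 + 60 + 60 + 60 + 55 + 50 + 50 + 40 + 40 + 40 = 605 s.
Lower bound: ⌈605/90⌉ = 7 commercial breaks.
Also, 8 ad spots each exceed 45 s, and no two of those can share a break, so at least 8 commercial breaks are needed.
A packing using 9 commercial breaks:
  break 1: 85 = 85
  break 2: 65 = 65
  break 3: 60 = 60
  break 4: 60 = 60
  break 5: 60 = 60
  break 6: 55 = 55
  break 7: 50 + 40 = 90
  break 8: 50 + 40 = 90
  break 9: 40 = 40
No arrangement into 8 commercial breaks stays within capacity, so 9 is optimal.

9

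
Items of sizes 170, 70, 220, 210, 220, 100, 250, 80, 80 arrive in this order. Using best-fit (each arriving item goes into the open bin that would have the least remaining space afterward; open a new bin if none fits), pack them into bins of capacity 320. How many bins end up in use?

5

  170 → bin 1 (new)  [load 170/320]
  70 → bin 1  [load 240/320]
  220 → bin 2 (new)  [load 220/320]
  210 → bin 3 (new)  [load 210/320]
  220 → bin 4 (new)  [load 220/320]
  100 → bin 2  [load 320/320]
  250 → bin 5 (new)  [load 250/320]
  80 → bin 1  [load 320/320]
  80 → bin 4  [load 300/320]
5 bins opened.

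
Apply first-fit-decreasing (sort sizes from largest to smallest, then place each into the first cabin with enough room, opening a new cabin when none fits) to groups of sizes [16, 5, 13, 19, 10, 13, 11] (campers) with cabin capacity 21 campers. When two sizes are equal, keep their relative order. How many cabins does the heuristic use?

5

Sorted descending: 19, 16, 13, 13, 11, 10, 5.
  19 → cabin 1 (new)  [load 19/21]
  16 → cabin 2 (new)  [load 16/21]
  13 → cabin 3 (new)  [load 13/21]
  13 → cabin 4 (new)  [load 13/21]
  11 → cabin 5 (new)  [load 11/21]
  10 → cabin 5  [load 21/21]
  5 → cabin 2  [load 21/21]
5 cabins opened.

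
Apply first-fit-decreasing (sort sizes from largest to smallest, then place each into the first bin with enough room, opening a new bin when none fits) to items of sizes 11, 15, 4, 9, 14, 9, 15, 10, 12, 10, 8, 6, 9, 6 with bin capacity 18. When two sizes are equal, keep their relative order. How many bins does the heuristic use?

9

Sorted descending: 15, 15, 14, 12, 11, 10, 10, 9, 9, 9, 8, 6, 6, 4.
  15 → bin 1 (new)  [load 15/18]
  15 → bin 2 (new)  [load 15/18]
  14 → bin 3 (new)  [load 14/18]
  12 → bin 4 (new)  [load 12/18]
  11 → bin 5 (new)  [load 11/18]
  10 → bin 6 (new)  [load 10/18]
  10 → bin 7 (new)  [load 10/18]
  9 → bin 8 (new)  [load 9/18]
  9 → bin 8  [load 18/18]
  9 → bin 9 (new)  [load 9/18]
  8 → bin 6  [load 18/18]
  6 → bin 4  [load 18/18]
  6 → bin 5  [load 17/18]
  4 → bin 3  [load 18/18]
9 bins opened.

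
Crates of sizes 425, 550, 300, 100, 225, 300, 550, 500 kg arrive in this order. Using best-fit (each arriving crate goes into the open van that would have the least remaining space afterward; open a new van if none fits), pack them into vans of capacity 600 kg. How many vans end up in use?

  425 → van 1 (new)  [load 425/600]
  550 → van 2 (new)  [load 550/600]
  300 → van 3 (new)  [load 300/600]
  100 → van 1  [load 525/600]
  225 → van 3  [load 525/600]
  300 → van 4 (new)  [load 300/600]
  550 → van 5 (new)  [load 550/600]
  500 → van 6 (new)  [load 500/600]
6 vans opened.

6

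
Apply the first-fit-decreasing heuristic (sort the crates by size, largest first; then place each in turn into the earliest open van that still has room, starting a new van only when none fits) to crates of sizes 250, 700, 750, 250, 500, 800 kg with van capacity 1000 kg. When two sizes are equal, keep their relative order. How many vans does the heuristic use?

Sorted descending: 800, 750, 700, 500, 250, 250.
  800 → van 1 (new)  [load 800/1000]
  750 → van 2 (new)  [load 750/1000]
  700 → van 3 (new)  [load 700/1000]
  500 → van 4 (new)  [load 500/1000]
  250 → van 2  [load 1000/1000]
  250 → van 3  [load 950/1000]
4 vans opened.

4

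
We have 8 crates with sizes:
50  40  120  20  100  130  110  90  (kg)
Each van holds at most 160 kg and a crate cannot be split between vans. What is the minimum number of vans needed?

5

Total = 130 + 120 + 110 + 100 + 90 + 50 + 40 + 20 = 660 kg.
Lower bound: ⌈660/160⌉ = 5 vans.
A packing using 5 vans:
  van 1: 130 + 20 = 150
  van 2: 120 + 40 = 160
  van 3: 110 + 50 = 160
  van 4: 100 = 100
  van 5: 90 = 90
This matches the lower bound, so 5 is optimal.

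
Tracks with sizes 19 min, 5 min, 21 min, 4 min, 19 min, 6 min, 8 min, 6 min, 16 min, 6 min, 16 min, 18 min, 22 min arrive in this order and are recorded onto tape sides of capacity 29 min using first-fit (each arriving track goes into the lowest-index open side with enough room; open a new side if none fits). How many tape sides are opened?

  19 → side 1 (new)  [load 19/29]
  5 → side 1  [load 24/29]
  21 → side 2 (new)  [load 21/29]
  4 → side 1  [load 28/29]
  19 → side 3 (new)  [load 19/29]
  6 → side 2  [load 27/29]
  8 → side 3  [load 27/29]
  6 → side 4 (new)  [load 6/29]
  16 → side 4  [load 22/29]
  6 → side 4  [load 28/29]
  16 → side 5 (new)  [load 16/29]
  18 → side 6 (new)  [load 18/29]
  22 → side 7 (new)  [load 22/29]
7 tape sides opened.

7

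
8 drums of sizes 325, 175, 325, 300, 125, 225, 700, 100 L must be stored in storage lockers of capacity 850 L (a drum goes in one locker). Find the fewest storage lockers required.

Total = 700 + 325 + 325 + 300 + 225 + 175 + 125 + 100 = 2275 L.
Lower bound: ⌈2275/850⌉ = 3 storage lockers.
A packing using 3 storage lockers:
  locker 1: 700 + 125 = 825
  locker 2: 325 + 325 + 175 = 825
  locker 3: 300 + 225 + 100 = 625
This matches the lower bound, so 3 is optimal.

3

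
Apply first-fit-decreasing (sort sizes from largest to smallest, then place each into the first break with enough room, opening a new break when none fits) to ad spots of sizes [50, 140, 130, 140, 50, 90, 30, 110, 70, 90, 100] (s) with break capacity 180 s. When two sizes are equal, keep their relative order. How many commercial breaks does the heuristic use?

6

Sorted descending: 140, 140, 130, 110, 100, 90, 90, 70, 50, 50, 30.
  140 → break 1 (new)  [load 140/180]
  140 → break 2 (new)  [load 140/180]
  130 → break 3 (new)  [load 130/180]
  110 → break 4 (new)  [load 110/180]
  100 → break 5 (new)  [load 100/180]
  90 → break 6 (new)  [load 90/180]
  90 → break 6  [load 180/180]
  70 → break 4  [load 180/180]
  50 → break 3  [load 180/180]
  50 → break 5  [load 150/180]
  30 → break 1  [load 170/180]
6 commercial breaks opened.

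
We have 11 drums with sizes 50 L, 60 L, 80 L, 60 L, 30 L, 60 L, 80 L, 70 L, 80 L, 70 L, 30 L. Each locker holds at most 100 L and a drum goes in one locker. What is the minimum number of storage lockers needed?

Total = 80 + 80 + 80 + 70 + 70 + 60 + 60 + 60 + 50 + 30 + 30 = 670 L.
Lower bound: ⌈670/100⌉ = 7 storage lockers.
Also, 8 drums each exceed 50 L, and no two of those can share a locker, so at least 8 storage lockers are needed.
A packing using 9 storage lockers:
  locker 1: 80 = 80
  locker 2: 80 = 80
  locker 3: 80 = 80
  locker 4: 70 + 30 = 100
  locker 5: 70 + 30 = 100
  locker 6: 60 = 60
  locker 7: 60 = 60
  locker 8: 60 = 60
  locker 9: 50 = 50
No arrangement into 8 storage lockers stays within capacity, so 9 is optimal.

9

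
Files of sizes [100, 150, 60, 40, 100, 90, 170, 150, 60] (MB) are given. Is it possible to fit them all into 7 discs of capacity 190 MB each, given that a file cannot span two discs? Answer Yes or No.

Yes

A valid assignment using 6 discs:
  disc 1: 170 = 170
  disc 2: 150 + 40 = 190
  disc 3: 150 = 150
  disc 4: 100 + 90 = 190
  disc 5: 100 + 60 = 160
  disc 6: 60 = 60
That uses only 6 ≤ 7, so 7 discs are enough.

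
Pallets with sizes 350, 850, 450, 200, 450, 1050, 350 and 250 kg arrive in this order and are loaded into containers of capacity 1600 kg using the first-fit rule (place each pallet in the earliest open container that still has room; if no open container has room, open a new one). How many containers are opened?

  350 → container 1 (new)  [load 350/1600]
  850 → container 1  [load 1200/1600]
  450 → container 2 (new)  [load 450/1600]
  200 → container 1  [load 1400/1600]
  450 → container 2  [load 900/1600]
  1050 → container 3 (new)  [load 1050/1600]
  350 → container 2  [load 1250/1600]
  250 → container 2  [load 1500/1600]
3 containers opened.

3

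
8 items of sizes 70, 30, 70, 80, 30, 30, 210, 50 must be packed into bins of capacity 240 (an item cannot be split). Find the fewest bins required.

3

Total = 210 + 80 + 70 + 70 + 50 + 30 + 30 + 30 = 570.
Lower bound: ⌈570/240⌉ = 3 bins.
A packing using 3 bins:
  bin 1: 210 + 30 = 240
  bin 2: 80 + 70 + 70 = 220
  bin 3: 50 + 30 + 30 = 110
This matches the lower bound, so 3 is optimal.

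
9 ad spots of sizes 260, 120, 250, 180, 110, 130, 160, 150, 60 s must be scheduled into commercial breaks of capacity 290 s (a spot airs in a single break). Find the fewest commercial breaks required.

Total = 260 + 250 + 180 + 160 + 150 + 130 + 120 + 110 + 60 = 1420 s.
Lower bound: ⌈1420/290⌉ = 5 commercial breaks.
A packing using 6 commercial breaks:
  break 1: 260 = 260
  break 2: 250 = 250
  break 3: 180 + 110 = 290
  break 4: 160 + 130 = 290
  break 5: 150 + 120 = 270
  break 6: 60 = 60
No arrangement into 5 commercial breaks stays within capacity, so 6 is optimal.

6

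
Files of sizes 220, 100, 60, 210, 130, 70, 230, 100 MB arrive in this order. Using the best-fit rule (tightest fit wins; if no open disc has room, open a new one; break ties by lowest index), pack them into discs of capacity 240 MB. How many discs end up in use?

5

  220 → disc 1 (new)  [load 220/240]
  100 → disc 2 (new)  [load 100/240]
  60 → disc 2  [load 160/240]
  210 → disc 3 (new)  [load 210/240]
  130 → disc 4 (new)  [load 130/240]
  70 → disc 2  [load 230/240]
  230 → disc 5 (new)  [load 230/240]
  100 → disc 4  [load 230/240]
5 discs opened.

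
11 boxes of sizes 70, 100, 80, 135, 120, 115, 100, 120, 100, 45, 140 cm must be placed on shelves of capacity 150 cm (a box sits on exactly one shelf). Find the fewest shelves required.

Total = 140 + 135 + 120 + 120 + 115 + 100 + 100 + 100 + 80 + 70 + 45 = 1125 cm.
Lower bound: ⌈1125/150⌉ = 8 shelves.
Also, 9 boxes each exceed 75 cm, and no two of those can share a shelf, so at least 9 shelves are needed.
A packing using 9 shelves:
  shelf 1: 140 = 140
  shelf 2: 135 = 135
  shelf 3: 120 = 120
  shelf 4: 120 = 120
  shelf 5: 115 = 115
  shelf 6: 100 + 45 = 145
  shelf 7: 100 = 100
  shelf 8: 100 = 100
  shelf 9: 80 + 70 = 150
This matches the lower bound, so 9 is optimal.

9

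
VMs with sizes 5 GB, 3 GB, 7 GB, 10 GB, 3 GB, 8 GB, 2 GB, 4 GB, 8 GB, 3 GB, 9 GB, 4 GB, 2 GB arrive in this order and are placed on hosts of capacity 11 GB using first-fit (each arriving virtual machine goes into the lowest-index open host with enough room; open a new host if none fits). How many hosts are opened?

  5 → host 1 (new)  [load 5/11]
  3 → host 1  [load 8/11]
  7 → host 2 (new)  [load 7/11]
  10 → host 3 (new)  [load 10/11]
  3 → host 1  [load 11/11]
  8 → host 4 (new)  [load 8/11]
  2 → host 2  [load 9/11]
  4 → host 5 (new)  [load 4/11]
  8 → host 6 (new)  [load 8/11]
  3 → host 4  [load 11/11]
  9 → host 7 (new)  [load 9/11]
  4 → host 5  [load 8/11]
  2 → host 2  [load 11/11]
7 hosts opened.

7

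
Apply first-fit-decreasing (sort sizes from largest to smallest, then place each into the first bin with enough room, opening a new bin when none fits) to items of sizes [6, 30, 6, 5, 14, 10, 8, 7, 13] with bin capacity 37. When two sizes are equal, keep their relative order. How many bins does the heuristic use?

Sorted descending: 30, 14, 13, 10, 8, 7, 6, 6, 5.
  30 → bin 1 (new)  [load 30/37]
  14 → bin 2 (new)  [load 14/37]
  13 → bin 2  [load 27/37]
  10 → bin 2  [load 37/37]
  8 → bin 3 (new)  [load 8/37]
  7 → bin 1  [load 37/37]
  6 → bin 3  [load 14/37]
  6 → bin 3  [load 20/37]
  5 → bin 3  [load 25/37]
3 bins opened.

3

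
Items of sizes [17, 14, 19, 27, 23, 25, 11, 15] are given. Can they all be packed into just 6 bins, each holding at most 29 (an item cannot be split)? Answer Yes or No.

A valid assignment using 6 bins:
  bin 1: 27 = 27
  bin 2: 25 = 25
  bin 3: 23 = 23
  bin 4: 19 = 19
  bin 5: 17 + 11 = 28
  bin 6: 15 + 14 = 29
Every load is within 29, so 6 bins suffice.

Yes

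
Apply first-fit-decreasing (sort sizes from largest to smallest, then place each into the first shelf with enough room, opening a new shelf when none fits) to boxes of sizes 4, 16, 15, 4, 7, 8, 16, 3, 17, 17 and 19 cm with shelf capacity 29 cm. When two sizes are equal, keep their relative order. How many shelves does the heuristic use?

Sorted descending: 19, 17, 17, 16, 16, 15, 8, 7, 4, 4, 3.
  19 → shelf 1 (new)  [load 19/29]
  17 → shelf 2 (new)  [load 17/29]
  17 → shelf 3 (new)  [load 17/29]
  16 → shelf 4 (new)  [load 16/29]
  16 → shelf 5 (new)  [load 16/29]
  15 → shelf 6 (new)  [load 15/29]
  8 → shelf 1  [load 27/29]
  7 → shelf 2  [load 24/29]
  4 → shelf 2  [load 28/29]
  4 → shelf 3  [load 21/29]
  3 → shelf 3  [load 24/29]
6 shelves opened.

6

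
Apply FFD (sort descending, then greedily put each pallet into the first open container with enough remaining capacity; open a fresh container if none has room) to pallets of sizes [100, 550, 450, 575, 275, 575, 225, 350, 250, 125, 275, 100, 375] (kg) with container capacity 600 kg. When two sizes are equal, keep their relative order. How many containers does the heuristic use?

Sorted descending: 575, 575, 550, 450, 375, 350, 275, 275, 250, 225, 125, 100, 100.
  575 → container 1 (new)  [load 575/600]
  575 → container 2 (new)  [load 575/600]
  550 → container 3 (new)  [load 550/600]
  450 → container 4 (new)  [load 450/600]
  375 → container 5 (new)  [load 375/600]
  350 → container 6 (new)  [load 350/600]
  275 → container 7 (new)  [load 275/600]
  275 → container 7  [load 550/600]
  250 → container 6  [load 600/600]
  225 → container 5  [load 600/600]
  125 → container 4  [load 575/600]
  100 → container 8 (new)  [load 100/600]
  100 → container 8  [load 200/600]
8 containers opened.

8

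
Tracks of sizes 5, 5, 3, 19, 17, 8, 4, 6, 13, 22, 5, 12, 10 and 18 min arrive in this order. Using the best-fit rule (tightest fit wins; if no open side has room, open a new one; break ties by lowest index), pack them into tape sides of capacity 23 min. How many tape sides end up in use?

7

  5 → side 1 (new)  [load 5/23]
  5 → side 1  [load 10/23]
  3 → side 1  [load 13/23]
  19 → side 2 (new)  [load 19/23]
  17 → side 3 (new)  [load 17/23]
  8 → side 1  [load 21/23]
  4 → side 2  [load 23/23]
  6 → side 3  [load 23/23]
  13 → side 4 (new)  [load 13/23]
  22 → side 5 (new)  [load 22/23]
  5 → side 4  [load 18/23]
  12 → side 6 (new)  [load 12/23]
  10 → side 6  [load 22/23]
  18 → side 7 (new)  [load 18/23]
7 tape sides opened.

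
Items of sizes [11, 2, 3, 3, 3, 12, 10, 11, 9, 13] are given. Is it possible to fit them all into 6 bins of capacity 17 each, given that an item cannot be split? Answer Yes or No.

Yes

A valid assignment using 6 bins:
  bin 1: 13 + 3 = 16
  bin 2: 12 + 3 + 2 = 17
  bin 3: 11 + 3 = 14
  bin 4: 11 = 11
  bin 5: 10 = 10
  bin 6: 9 = 9
Every load is within 17, so 6 bins suffice.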